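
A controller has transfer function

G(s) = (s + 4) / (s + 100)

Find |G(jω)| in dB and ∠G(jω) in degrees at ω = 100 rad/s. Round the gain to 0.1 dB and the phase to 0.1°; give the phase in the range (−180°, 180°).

Substitute s = j100:
Numerator: (j100) + 4 = 4 + j100
Denominator: (j100) + 100 = 100 + j100
|N| = √(4² + 100²) ≈ 100.08, ∠N ≈ 87.71°
|D| = √(100² + 100²) ≈ 141.42, ∠D ≈ 45.00°
|G| = 100.08 / 141.42 ≈ 0.70768
Gain = 20 log₁₀(0.70768) ≈ -3.00 dB
∠G = 87.71° − 45.00° = 42.71°

-3.0 dB, 42.7°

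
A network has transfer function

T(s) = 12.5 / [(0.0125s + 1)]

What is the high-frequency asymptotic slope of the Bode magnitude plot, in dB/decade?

Each pole contributes −20 dB/decade at high frequency; each zero contributes +20 dB/decade.
Net: 0 zero(s) − 1 pole(s) → -20 dB/decade.

-20 dB/decade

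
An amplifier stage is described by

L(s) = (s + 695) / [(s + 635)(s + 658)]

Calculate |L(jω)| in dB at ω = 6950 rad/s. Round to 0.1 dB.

-76.9 dB

At s = jω = j6950:
zero (s+695): 695 + j6950 → |·| = √(695²+6950²) = √48785525 ≈ 6984.7, ∠ = arctan(6950/695) ≈ 84.29°
pole (s+635): 635 + j6950 → |·| = √(635²+6950²) = √48705725 ≈ 6978.9, ∠ = arctan(6950/635) ≈ 84.78°
pole (s+658): 658 + j6950 → |·| = √(658²+6950²) = √48735464 ≈ 6981.1, ∠ = arctan(6950/658) ≈ 84.59°
|L| = 1 · 6984.7 / 4.872e+07 ≈ 0.00014336
Gain = 20 log₁₀(0.00014336) ≈ -76.87 dB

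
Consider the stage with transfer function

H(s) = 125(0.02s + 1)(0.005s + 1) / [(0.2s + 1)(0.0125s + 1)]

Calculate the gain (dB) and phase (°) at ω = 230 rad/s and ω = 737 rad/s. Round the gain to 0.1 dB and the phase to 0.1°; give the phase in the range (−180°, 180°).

At ω = 230 rad/s:
zero (1 + j230·0.02) = 1 + j4.6 → |·| ≈ 4.7074, ∠ ≈ 77.74°
zero (1 + j230·0.005) = 1 + j1.15 → |·| ≈ 1.524, ∠ ≈ 48.99°
pole (1 + j230·0.2) = 1 + j46 → |·| ≈ 46.011, ∠ ≈ 88.75°
pole (1 + j230·0.0125) = 1 + j2.875 → |·| ≈ 3.0439, ∠ ≈ 70.82°
|H| = 125 · 4.7074 · 1.524 / (46.011 · 3.0439) ≈ 6.403
Gain = 20 log₁₀(6.403) ≈ 16.13 dB
∠H = (77.74° + 48.99°) − (88.75° + 70.82°) = -32.84°

At ω = 737 rad/s:
zero (1 + j737·0.02) = 1 + j14.74 → |·| ≈ 14.774, ∠ ≈ 86.12°
zero (1 + j737·0.005) = 1 + j3.685 → |·| ≈ 3.8183, ∠ ≈ 74.82°
pole (1 + j737·0.2) = 1 + j147.4 → |·| ≈ 147.4, ∠ ≈ 89.61°
pole (1 + j737·0.0125) = 1 + j9.2125 → |·| ≈ 9.2666, ∠ ≈ 83.80°
|H| = 125 · 14.774 · 3.8183 / (147.4 · 9.2666) ≈ 5.1625
Gain = 20 log₁₀(5.1625) ≈ 14.26 dB
∠H = (86.12° + 74.82°) − (89.61° + 83.80°) = -12.47°

ω = 230: 16.1 dB, -32.8°; ω = 737: 14.3 dB, -12.5°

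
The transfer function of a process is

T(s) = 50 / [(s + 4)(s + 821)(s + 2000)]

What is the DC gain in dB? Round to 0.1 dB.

-102.4 dB

T(0) = 50 / (4·821·2000) ≈ 7.6127e-06
20 log₁₀(7.6127e-06) ≈ -102.37 dB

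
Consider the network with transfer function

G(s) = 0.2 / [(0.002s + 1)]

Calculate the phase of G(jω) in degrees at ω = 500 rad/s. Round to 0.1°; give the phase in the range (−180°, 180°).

-45.0°

At ω = 500 rad/s:
pole (1 + j500·0.002) = 1 + j1 → |·| ≈ 1.4142, ∠ ≈ 45.00°
∠G = (0°) − (45.00°) = -45.00°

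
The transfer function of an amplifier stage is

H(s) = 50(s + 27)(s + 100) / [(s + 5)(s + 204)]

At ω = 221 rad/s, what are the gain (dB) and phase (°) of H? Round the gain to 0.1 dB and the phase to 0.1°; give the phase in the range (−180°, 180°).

32.2 dB, 12.7°

At s = jω = j221:
zero (s+27): 27 + j221 → |·| = √(27²+221²) = √49570 ≈ 222.64, ∠ = arctan(221/27) ≈ 83.03°
zero (s+100): 100 + j221 → |·| = √(100²+221²) = √58841 ≈ 242.57, ∠ = arctan(221/100) ≈ 65.65°
pole (s+5): 5 + j221 → |·| = √(5²+221²) = √48866 ≈ 221.06, ∠ = arctan(221/5) ≈ 88.70°
pole (s+204): 204 + j221 → |·| = √(204²+221²) = √90457 ≈ 300.76, ∠ = arctan(221/204) ≈ 47.29°
|H| = 50 · 54006 / 66486 ≈ 40.615
Gain = 20 log₁₀(40.615) ≈ 32.17 dB
∠H = 148.68° − 135.99° = 12.69°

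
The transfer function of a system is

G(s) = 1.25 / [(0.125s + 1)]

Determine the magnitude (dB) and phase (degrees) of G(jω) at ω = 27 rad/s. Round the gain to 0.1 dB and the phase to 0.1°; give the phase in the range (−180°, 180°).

At ω = 27 rad/s:
pole (1 + j27·0.125) = 1 + j3.375 → |·| ≈ 3.52, ∠ ≈ 73.50°
|G| = 1.25 · 1 / (3.52) ≈ 0.35511
Gain = 20 log₁₀(0.35511) ≈ -8.99 dB
∠G = (0°) − (73.50°) = -73.50°

-9.0 dB, -73.5°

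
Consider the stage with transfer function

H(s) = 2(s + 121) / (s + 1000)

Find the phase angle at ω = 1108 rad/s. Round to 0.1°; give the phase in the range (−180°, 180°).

At s = jω = j1108:
zero (s+121): 121 + j1108 → |·| = √(121²+1108²) = √1242305 ≈ 1114.6, ∠ = arctan(1108/121) ≈ 83.77°
pole (s+1000): 1000 + j1108 → |·| = √(1000²+1108²) = √2227664 ≈ 1492.5, ∠ = arctan(1108/1000) ≈ 47.93°
∠H = 83.77° − 47.93° = 35.84°

35.8°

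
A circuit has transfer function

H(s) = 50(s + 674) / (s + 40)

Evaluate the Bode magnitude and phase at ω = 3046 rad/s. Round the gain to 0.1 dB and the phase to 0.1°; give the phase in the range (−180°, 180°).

At s = jω = j3046:
zero (s+674): 674 + j3046 → |·| = √(674²+3046²) = √9732392 ≈ 3119.7, ∠ = arctan(3046/674) ≈ 77.52°
pole (s+40): 40 + j3046 → |·| = √(40²+3046²) = √9279716 ≈ 3046.3, ∠ = arctan(3046/40) ≈ 89.25°
|H| = 50 · 3119.7 / 3046.3 ≈ 51.205
Gain = 20 log₁₀(51.205) ≈ 34.19 dB
∠H = 77.52° − 89.25° = -11.73°

34.2 dB, -11.7°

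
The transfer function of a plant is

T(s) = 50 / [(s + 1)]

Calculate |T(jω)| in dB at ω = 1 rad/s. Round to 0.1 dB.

At ω = 1 rad/s:
pole (1 + j1·1) = 1 + j1 → |·| ≈ 1.4142, ∠ ≈ 45.00°
|T| = 50 · 1 / (1.4142) ≈ 35.356
Gain = 20 log₁₀(35.356) ≈ 30.97 dB

31.0 dB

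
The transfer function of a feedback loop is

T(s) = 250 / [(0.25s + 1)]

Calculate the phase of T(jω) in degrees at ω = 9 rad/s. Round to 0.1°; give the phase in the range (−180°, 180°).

-66.0°

At ω = 9 rad/s:
pole (1 + j9·0.25) = 1 + j2.25 → |·| ≈ 2.4622, ∠ ≈ 66.04°
∠T = (0°) − (66.04°) = -66.04°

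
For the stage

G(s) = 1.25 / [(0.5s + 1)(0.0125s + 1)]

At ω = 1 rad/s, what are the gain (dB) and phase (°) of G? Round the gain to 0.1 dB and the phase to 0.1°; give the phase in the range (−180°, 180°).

1.0 dB, -27.3°

At ω = 1 rad/s:
pole (1 + j1·0.5) = 1 + j0.5 → |·| ≈ 1.118, ∠ ≈ 26.57°
pole (1 + j1·0.0125) = 1 + j0.0125 → |·| ≈ 1.0001, ∠ ≈ 0.72°
|G| = 1.25 · 1 / (1.118 · 1.0001) ≈ 1.118
Gain = 20 log₁₀(1.118) ≈ 0.97 dB
∠G = (0°) − (26.57° + 0.72°) = -27.29°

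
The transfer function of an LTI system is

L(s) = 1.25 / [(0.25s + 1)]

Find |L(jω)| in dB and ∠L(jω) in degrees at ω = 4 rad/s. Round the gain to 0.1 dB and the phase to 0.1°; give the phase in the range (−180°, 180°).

At ω = 4 rad/s:
pole (1 + j4·0.25) = 1 + j1 → |·| ≈ 1.4142, ∠ ≈ 45.00°
|L| = 1.25 · 1 / (1.4142) ≈ 0.88389
Gain = 20 log₁₀(0.88389) ≈ -1.07 dB
∠L = (0°) − (45.00°) = -45.00°

-1.1 dB, -45.0°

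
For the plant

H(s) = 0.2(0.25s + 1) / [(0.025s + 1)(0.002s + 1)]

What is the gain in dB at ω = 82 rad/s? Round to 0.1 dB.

At ω = 82 rad/s:
zero (1 + j82·0.25) = 1 + j20.5 → |·| ≈ 20.524, ∠ ≈ 87.21°
pole (1 + j82·0.025) = 1 + j2.05 → |·| ≈ 2.2809, ∠ ≈ 64.00°
pole (1 + j82·0.002) = 1 + j0.164 → |·| ≈ 1.0134, ∠ ≈ 9.31°
|H| = 0.2 · 20.524 / (2.2809 · 1.0134) ≈ 1.7758
Gain = 20 log₁₀(1.7758) ≈ 4.99 dB

5.0 dB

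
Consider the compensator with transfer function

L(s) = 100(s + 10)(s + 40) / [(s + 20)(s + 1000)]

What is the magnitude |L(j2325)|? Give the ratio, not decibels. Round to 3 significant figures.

At s = jω = j2325:
zero (s+10): 10 + j2325 → |·| = √(10²+2325²) = √5405725 ≈ 2325, ∠ = arctan(2325/10) ≈ 89.75°
zero (s+40): 40 + j2325 → |·| = √(40²+2325²) = √5407225 ≈ 2325.3, ∠ = arctan(2325/40) ≈ 89.01°
pole (s+20): 20 + j2325 → |·| = √(20²+2325²) = √5406025 ≈ 2325.1, ∠ = arctan(2325/20) ≈ 89.51°
pole (s+1000): 1000 + j2325 → |·| = √(1000²+2325²) = √6405625 ≈ 2530.9, ∠ = arctan(2325/1000) ≈ 66.73°
|L| = 100 · 5.4063e+06 / 5.8846e+06 ≈ 91.872

91.9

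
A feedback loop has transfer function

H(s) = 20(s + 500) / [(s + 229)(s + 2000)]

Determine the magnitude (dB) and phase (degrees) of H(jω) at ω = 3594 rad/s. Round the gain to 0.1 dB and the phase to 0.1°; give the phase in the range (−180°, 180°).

-46.2 dB, -65.2°

At s = jω = j3594:
zero (s+500): 500 + j3594 → |·| = √(500²+3594²) = √13166836 ≈ 3628.6, ∠ = arctan(3594/500) ≈ 82.08°
pole (s+229): 229 + j3594 → |·| = √(229²+3594²) = √12969277 ≈ 3601.3, ∠ = arctan(3594/229) ≈ 86.35°
pole (s+2000): 2000 + j3594 → |·| = √(2000²+3594²) = √16916836 ≈ 4113, ∠ = arctan(3594/2000) ≈ 60.90°
|H| = 20 · 3628.6 / 1.4812e+07 ≈ 0.0048995
Gain = 20 log₁₀(0.0048995) ≈ -46.20 dB
∠H = 82.08° − 147.25° = -65.17°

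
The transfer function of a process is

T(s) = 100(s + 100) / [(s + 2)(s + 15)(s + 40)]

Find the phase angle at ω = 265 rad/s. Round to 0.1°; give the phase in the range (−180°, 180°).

At s = jω = j265:
zero (s+100): 100 + j265 → |·| = √(100²+265²) = √80225 ≈ 283.24, ∠ = arctan(265/100) ≈ 69.33°
pole (s+2): 2 + j265 → |·| = √(2²+265²) = √70229 ≈ 265.01, ∠ = arctan(265/2) ≈ 89.57°
pole (s+15): 15 + j265 → |·| = √(15²+265²) = √70450 ≈ 265.42, ∠ = arctan(265/15) ≈ 86.76°
pole (s+40): 40 + j265 → |·| = √(40²+265²) = √71825 ≈ 268, ∠ = arctan(265/40) ≈ 81.42°
∠T = 69.33° − 257.75° = -188.42° ≡ 171.58° (principal value)

171.6°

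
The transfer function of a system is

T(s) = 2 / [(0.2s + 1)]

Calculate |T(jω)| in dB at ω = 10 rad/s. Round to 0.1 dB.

-1.0 dB

At ω = 10 rad/s:
pole (1 + j10·0.2) = 1 + j2 → |·| ≈ 2.2361, ∠ ≈ 63.43°
|T| = 2 · 1 / (2.2361) ≈ 0.89441
Gain = 20 log₁₀(0.89441) ≈ -0.97 dB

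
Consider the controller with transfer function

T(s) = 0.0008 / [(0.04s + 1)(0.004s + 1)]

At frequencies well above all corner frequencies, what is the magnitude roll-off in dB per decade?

Each pole contributes −20 dB/decade at high frequency; each zero contributes +20 dB/decade.
Net: 0 zero(s) − 2 pole(s) → -40 dB/decade.

-40 dB/decade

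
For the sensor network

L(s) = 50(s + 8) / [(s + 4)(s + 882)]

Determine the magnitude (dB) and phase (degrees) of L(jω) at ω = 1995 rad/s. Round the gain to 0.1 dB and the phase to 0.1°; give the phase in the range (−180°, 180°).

At s = jω = j1995:
zero (s+8): 8 + j1995 → |·| = √(8²+1995²) = √3980089 ≈ 1995, ∠ = arctan(1995/8) ≈ 89.77°
pole (s+4): 4 + j1995 → |·| = √(4²+1995²) = √3980041 ≈ 1995, ∠ = arctan(1995/4) ≈ 89.89°
pole (s+882): 882 + j1995 → |·| = √(882²+1995²) = √4757949 ≈ 2181.3, ∠ = arctan(1995/882) ≈ 66.15°
|L| = 50 · 1995 / 4.3517e+06 ≈ 0.022922
Gain = 20 log₁₀(0.022922) ≈ -32.79 dB
∠L = 89.77° − 156.04° = -66.27°

-32.8 dB, -66.3°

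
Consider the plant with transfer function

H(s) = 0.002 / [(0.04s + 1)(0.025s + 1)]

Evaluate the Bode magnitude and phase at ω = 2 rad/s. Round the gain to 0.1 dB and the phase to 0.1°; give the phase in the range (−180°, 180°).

-54.0 dB, -7.4°

At ω = 2 rad/s:
pole (1 + j2·0.04) = 1 + j0.08 → |·| ≈ 1.0032, ∠ ≈ 4.57°
pole (1 + j2·0.025) = 1 + j0.05 → |·| ≈ 1.0012, ∠ ≈ 2.86°
|H| = 0.002 · 1 / (1.0032 · 1.0012) ≈ 0.0019912
Gain = 20 log₁₀(0.0019912) ≈ -54.02 dB
∠H = (0°) − (4.57° + 2.86°) = -7.43°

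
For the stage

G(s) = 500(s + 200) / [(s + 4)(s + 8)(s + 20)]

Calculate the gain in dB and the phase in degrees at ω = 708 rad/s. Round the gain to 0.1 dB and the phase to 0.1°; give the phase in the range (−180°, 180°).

At s = jω = j708:
zero (s+200): 200 + j708 → |·| = √(200²+708²) = √541264 ≈ 735.71, ∠ = arctan(708/200) ≈ 74.23°
pole (s+4): 4 + j708 → |·| = √(4²+708²) = √501280 ≈ 708.01, ∠ = arctan(708/4) ≈ 89.68°
pole (s+8): 8 + j708 → |·| = √(8²+708²) = √501328 ≈ 708.05, ∠ = arctan(708/8) ≈ 89.35°
pole (s+20): 20 + j708 → |·| = √(20²+708²) = √501664 ≈ 708.28, ∠ = arctan(708/20) ≈ 88.38°
|G| = 500 · 735.71 / 3.5507e+08 ≈ 0.001036
Gain = 20 log₁₀(0.001036) ≈ -59.69 dB
∠G = 74.23° − 267.41° = -193.18° ≡ 166.82° (principal value)

-59.7 dB, 166.8°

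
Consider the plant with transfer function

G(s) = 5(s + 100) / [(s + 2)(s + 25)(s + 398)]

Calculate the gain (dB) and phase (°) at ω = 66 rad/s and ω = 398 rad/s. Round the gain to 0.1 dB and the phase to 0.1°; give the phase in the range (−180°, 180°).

ω = 66: -69.9 dB, -133.5°; ω = 398: -92.8 dB, -145.2°

At s = jω = j66:
zero (s+100): 100 + j66 → |·| = √(100²+66²) = √14356 ≈ 119.82, ∠ = arctan(66/100) ≈ 33.42°
pole (s+2): 2 + j66 → |·| = √(2²+66²) = √4360 ≈ 66.03, ∠ = arctan(66/2) ≈ 88.26°
pole (s+25): 25 + j66 → |·| = √(25²+66²) = √4981 ≈ 70.576, ∠ = arctan(66/25) ≈ 69.25°
pole (s+398): 398 + j66 → |·| = √(398²+66²) = √162760 ≈ 403.44, ∠ = arctan(66/398) ≈ 9.42°
|G| = 5 · 119.82 / 1.8801e+06 ≈ 0.00031865
Gain = 20 log₁₀(0.00031865) ≈ -69.93 dB
∠G = 33.42° − 166.93° = -133.51°

At s = jω = j398:
zero (s+100): 100 + j398 → |·| = √(100²+398²) = √168404 ≈ 410.37, ∠ = arctan(398/100) ≈ 75.90°
pole (s+2): 2 + j398 → |·| = √(2²+398²) = √158408 ≈ 398.01, ∠ = arctan(398/2) ≈ 89.71°
pole (s+25): 25 + j398 → |·| = √(25²+398²) = √159029 ≈ 398.78, ∠ = arctan(398/25) ≈ 86.41°
pole (s+398): 398 + j398 → |·| = √(398²+398²) = √316808 ≈ 562.86, ∠ = arctan(398/398) ≈ 45.00°
|G| = 5 · 410.37 / 8.9336e+07 ≈ 2.2968e-05
Gain = 20 log₁₀(2.2968e-05) ≈ -92.78 dB
∠G = 75.90° − 221.12° = -145.22°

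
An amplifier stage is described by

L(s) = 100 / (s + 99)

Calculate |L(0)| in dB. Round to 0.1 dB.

L(0) = 100 / (99) ≈ 1.0101
20 log₁₀(1.0101) ≈ 0.09 dB

0.1 dB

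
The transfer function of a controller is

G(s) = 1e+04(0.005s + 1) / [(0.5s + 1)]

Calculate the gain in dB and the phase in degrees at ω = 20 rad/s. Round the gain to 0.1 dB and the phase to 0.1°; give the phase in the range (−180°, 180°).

60.0 dB, -78.6°

At ω = 20 rad/s:
zero (1 + j20·0.005) = 1 + j0.1 → |·| ≈ 1.005, ∠ ≈ 5.71°
pole (1 + j20·0.5) = 1 + j10 → |·| ≈ 10.05, ∠ ≈ 84.29°
|G| = 1e+04 · 1.005 / (10.05) ≈ 1000
Gain = 20 log₁₀(1000) ≈ 60.00 dB
∠G = (5.71°) − (84.29°) = -78.58°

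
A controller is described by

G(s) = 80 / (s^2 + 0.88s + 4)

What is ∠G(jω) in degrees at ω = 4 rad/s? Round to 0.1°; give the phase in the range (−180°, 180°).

-163.7°

At s = jω = j4:
quadratic: (j4)² + 0.88·j4 + 4 = -12 + j3.52 → |·| ≈ 12.506, ∠ ≈ 163.65°
∠G = 0.00° − 163.65° = -163.65°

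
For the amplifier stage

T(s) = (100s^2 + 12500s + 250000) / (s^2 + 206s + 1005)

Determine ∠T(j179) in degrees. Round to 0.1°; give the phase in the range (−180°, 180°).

Substitute s = j179:
Numerator: 100(j179)^2 + 12500(j179) + 250000 = -2954100 + j2237500
Denominator: (j179)^2 + 206(j179) + 1005 = -31036 + j36874
|N| = √(2954100² + 2237500²) ≈ 3.7058e+06, ∠N ≈ 142.86°
|D| = √(31036² + 36874²) ≈ 48197, ∠D ≈ 130.09°
∠T = 142.86° − 130.09° = 12.77°

12.8°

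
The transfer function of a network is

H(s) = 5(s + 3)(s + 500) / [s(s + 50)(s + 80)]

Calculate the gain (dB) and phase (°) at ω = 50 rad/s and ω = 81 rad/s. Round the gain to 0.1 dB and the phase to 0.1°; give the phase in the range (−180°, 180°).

ω = 50: -8.5 dB, -74.7°; ω = 81: -12.6 dB, -96.6°

At s = jω = j50:
zero (s+3): 3 + j50 → |·| = √(3²+50²) = √2509 ≈ 50.09, ∠ = arctan(50/3) ≈ 86.57°
zero (s+500): 500 + j50 → |·| = √(500²+50²) = √252500 ≈ 502.49, ∠ = arctan(50/500) ≈ 5.71°
pole (s+50): 50 + j50 → |·| = √(50²+50²) = √5000 ≈ 70.711, ∠ = arctan(50/50) ≈ 45.00°
pole (s+80): 80 + j50 → |·| = √(80²+50²) = √8900 ≈ 94.34, ∠ = arctan(50/80) ≈ 32.01°
pole at origin: |s| = 50, ∠ = 90.00° (in denominator)
|H| = 5 · 25170 / 3.3354e+05 ≈ 0.37732
Gain = 20 log₁₀(0.37732) ≈ -8.47 dB
∠H = 92.28° − 167.01° = -74.73°

At s = jω = j81:
zero (s+3): 3 + j81 → |·| = √(3²+81²) = √6570 ≈ 81.056, ∠ = arctan(81/3) ≈ 87.88°
zero (s+500): 500 + j81 → |·| = √(500²+81²) = √256561 ≈ 506.52, ∠ = arctan(81/500) ≈ 9.20°
pole (s+50): 50 + j81 → |·| = √(50²+81²) = √9061 ≈ 95.189, ∠ = arctan(81/50) ≈ 58.31°
pole (s+80): 80 + j81 → |·| = √(80²+81²) = √12961 ≈ 113.85, ∠ = arctan(81/80) ≈ 45.36°
pole at origin: |s| = 81, ∠ = 90.00° (in denominator)
|H| = 5 · 41056 / 8.7782e+05 ≈ 0.23385
Gain = 20 log₁₀(0.23385) ≈ -12.62 dB
∠H = 97.08° − 193.67° = -96.59°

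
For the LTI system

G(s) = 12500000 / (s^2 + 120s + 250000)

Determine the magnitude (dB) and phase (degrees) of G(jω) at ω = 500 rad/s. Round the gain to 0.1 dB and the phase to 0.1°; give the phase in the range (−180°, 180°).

46.4 dB, -90.0°

At s = jω = j500:
quadratic: (j500)² + 120·j500 + 250000 = 0 + j60000 → |·| ≈ 60000, ∠ ≈ 90.00°
|G| = 12500000 / 60000 ≈ 208.33
Gain = 20 log₁₀(208.33) ≈ 46.38 dB
∠G = 0.00° − 90.00° = -90.00°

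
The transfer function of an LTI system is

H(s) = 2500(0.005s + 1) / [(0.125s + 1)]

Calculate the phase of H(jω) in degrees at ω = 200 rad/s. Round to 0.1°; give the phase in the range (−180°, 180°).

At ω = 200 rad/s:
zero (1 + j200·0.005) = 1 + j1 → |·| ≈ 1.4142, ∠ ≈ 45.00°
pole (1 + j200·0.125) = 1 + j25 → |·| ≈ 25.02, ∠ ≈ 87.71°
∠H = (45.00°) − (87.71°) = -42.71°

-42.7°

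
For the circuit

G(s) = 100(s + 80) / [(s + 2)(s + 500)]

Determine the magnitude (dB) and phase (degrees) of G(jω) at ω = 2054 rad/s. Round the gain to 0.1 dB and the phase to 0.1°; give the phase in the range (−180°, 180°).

At s = jω = j2054:
zero (s+80): 80 + j2054 → |·| = √(80²+2054²) = √4225316 ≈ 2055.6, ∠ = arctan(2054/80) ≈ 87.77°
pole (s+2): 2 + j2054 → |·| = √(2²+2054²) = √4218920 ≈ 2054, ∠ = arctan(2054/2) ≈ 89.94°
pole (s+500): 500 + j2054 → |·| = √(500²+2054²) = √4468916 ≈ 2114, ∠ = arctan(2054/500) ≈ 76.32°
|G| = 100 · 2055.6 / 4.3422e+06 ≈ 0.04734
Gain = 20 log₁₀(0.04734) ≈ -26.50 dB
∠G = 87.77° − 166.26° = -78.49°

-26.5 dB, -78.5°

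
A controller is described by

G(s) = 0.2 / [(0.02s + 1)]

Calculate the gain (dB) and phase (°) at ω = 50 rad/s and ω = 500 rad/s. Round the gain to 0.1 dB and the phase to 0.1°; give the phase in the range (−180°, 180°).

At ω = 50 rad/s:
pole (1 + j50·0.02) = 1 + j1 → |·| ≈ 1.4142, ∠ ≈ 45.00°
|G| = 0.2 · 1 / (1.4142) ≈ 0.14142
Gain = 20 log₁₀(0.14142) ≈ -16.99 dB
∠G = (0°) − (45.00°) = -45.00°

At ω = 500 rad/s:
pole (1 + j500·0.02) = 1 + j10 → |·| ≈ 10.05, ∠ ≈ 84.29°
|G| = 0.2 · 1 / (10.05) ≈ 0.0199
Gain = 20 log₁₀(0.0199) ≈ -34.02 dB
∠G = (0°) − (84.29°) = -84.29°

ω = 50: -17.0 dB, -45.0°; ω = 500: -34.0 dB, -84.3°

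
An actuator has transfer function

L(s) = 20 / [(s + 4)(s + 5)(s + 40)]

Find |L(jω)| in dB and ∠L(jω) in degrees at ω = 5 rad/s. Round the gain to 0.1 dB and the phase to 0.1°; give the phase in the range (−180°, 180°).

-39.2 dB, -103.5°

At s = jω = j5:
pole (s+4): 4 + j5 → |·| = √(4²+5²) = √41 ≈ 6.4031, ∠ = arctan(5/4) ≈ 51.34°
pole (s+5): 5 + j5 → |·| = √(5²+5²) = √50 ≈ 7.0711, ∠ = arctan(5/5) ≈ 45.00°
pole (s+40): 40 + j5 → |·| = √(40²+5²) = √1625 ≈ 40.311, ∠ = arctan(5/40) ≈ 7.13°
|L| = 20 / 1825.2 ≈ 0.010958
Gain = 20 log₁₀(0.010958) ≈ -39.21 dB
∠L = 0.00° − 103.47° = -103.47°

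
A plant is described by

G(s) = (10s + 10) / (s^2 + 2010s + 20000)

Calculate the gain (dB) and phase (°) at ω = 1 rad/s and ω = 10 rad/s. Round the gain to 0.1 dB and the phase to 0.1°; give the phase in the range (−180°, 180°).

ω = 1: -63.1 dB, 39.3°; ω = 10: -49.0 dB, 39.0°

Substitute s = j1:
Numerator: 10(j1) + 10 = 10 + j10
Denominator: (j1)^2 + 2010(j1) + 20000 = 19999 + j2010
|N| = √(10² + 10²) ≈ 14.142, ∠N ≈ 45.00°
|D| = √(19999² + 2010²) ≈ 20100, ∠D ≈ 5.74°
|G| = 14.142 / 20100 ≈ 0.00070358
Gain = 20 log₁₀(0.00070358) ≈ -63.05 dB
∠G = 45.00° − 5.74° = 39.26°

Substitute s = j10:
Numerator: 10(j10) + 10 = 10 + j100
Denominator: (j10)^2 + 2010(j10) + 20000 = 19900 + j20100
|N| = √(10² + 100²) ≈ 100.5, ∠N ≈ 84.29°
|D| = √(19900² + 20100²) ≈ 28285, ∠D ≈ 45.29°
|G| = 100.5 / 28285 ≈ 0.0035531
Gain = 20 log₁₀(0.0035531) ≈ -48.99 dB
∠G = 84.29° − 45.29° = 39.00°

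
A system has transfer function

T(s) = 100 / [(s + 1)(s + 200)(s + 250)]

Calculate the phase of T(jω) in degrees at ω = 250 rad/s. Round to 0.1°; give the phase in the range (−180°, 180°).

At s = jω = j250:
pole (s+1): 1 + j250 → |·| = √(1²+250²) = √62501 ≈ 250, ∠ = arctan(250/1) ≈ 89.77°
pole (s+200): 200 + j250 → |·| = √(200²+250²) = √102500 ≈ 320.16, ∠ = arctan(250/200) ≈ 51.34°
pole (s+250): 250 + j250 → |·| = √(250²+250²) = √125000 ≈ 353.55, ∠ = arctan(250/250) ≈ 45.00°
∠T = 0.00° − 186.11° = -186.11° ≡ 173.89° (principal value)

173.9°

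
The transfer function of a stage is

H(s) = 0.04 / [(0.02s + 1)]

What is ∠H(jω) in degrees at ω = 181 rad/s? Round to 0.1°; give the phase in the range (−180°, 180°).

At ω = 181 rad/s:
pole (1 + j181·0.02) = 1 + j3.62 → |·| ≈ 3.7556, ∠ ≈ 74.56°
∠H = (0°) − (74.56°) = -74.56°

-74.6°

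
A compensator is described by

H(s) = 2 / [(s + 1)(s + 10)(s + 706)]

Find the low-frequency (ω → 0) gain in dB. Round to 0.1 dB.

-71.0 dB

H(0) = 2 / (1·10·706) ≈ 0.00028329
20 log₁₀(0.00028329) ≈ -70.96 dB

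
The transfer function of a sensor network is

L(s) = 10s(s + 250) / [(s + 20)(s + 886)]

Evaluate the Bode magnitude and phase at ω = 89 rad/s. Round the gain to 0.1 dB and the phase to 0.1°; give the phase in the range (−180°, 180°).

9.3 dB, 26.5°

At s = jω = j89:
zero (s+250): 250 + j89 → |·| = √(250²+89²) = √70421 ≈ 265.37, ∠ = arctan(89/250) ≈ 19.60°
zero at origin: s = j89 → |·| = 89, ∠ = 90.00°
pole (s+20): 20 + j89 → |·| = √(20²+89²) = √8321 ≈ 91.22, ∠ = arctan(89/20) ≈ 77.33°
pole (s+886): 886 + j89 → |·| = √(886²+89²) = √792917 ≈ 890.46, ∠ = arctan(89/886) ≈ 5.74°
|L| = 10 · 23618 / 81228 ≈ 2.9076
Gain = 20 log₁₀(2.9076) ≈ 9.27 dB
∠L = 109.60° − 83.07° = 26.53°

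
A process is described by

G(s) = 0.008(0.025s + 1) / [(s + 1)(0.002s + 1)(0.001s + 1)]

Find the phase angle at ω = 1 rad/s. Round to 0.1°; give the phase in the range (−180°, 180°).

At ω = 1 rad/s:
zero (1 + j1·0.025) = 1 + j0.025 → |·| ≈ 1.0003, ∠ ≈ 1.43°
pole (1 + j1·1) = 1 + j1 → |·| ≈ 1.4142, ∠ ≈ 45.00°
pole (1 + j1·0.002) = 1 + j0.002 → |·| ≈ 1, ∠ ≈ 0.11°
pole (1 + j1·0.001) = 1 + j0.001 → |·| ≈ 1, ∠ ≈ 0.06°
∠G = (1.43°) − (45.00° + 0.11° + 0.06°) = -43.74°

-43.7°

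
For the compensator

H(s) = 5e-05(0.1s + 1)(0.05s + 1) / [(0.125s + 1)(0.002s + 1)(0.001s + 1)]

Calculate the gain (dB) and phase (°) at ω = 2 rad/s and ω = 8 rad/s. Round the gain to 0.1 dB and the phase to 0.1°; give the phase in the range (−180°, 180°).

At ω = 2 rad/s:
zero (1 + j2·0.1) = 1 + j0.2 → |·| ≈ 1.0198, ∠ ≈ 11.31°
zero (1 + j2·0.05) = 1 + j0.1 → |·| ≈ 1.005, ∠ ≈ 5.71°
pole (1 + j2·0.125) = 1 + j0.25 → |·| ≈ 1.0308, ∠ ≈ 14.04°
pole (1 + j2·0.002) = 1 + j0.004 → |·| ≈ 1, ∠ ≈ 0.23°
pole (1 + j2·0.001) = 1 + j0.002 → |·| ≈ 1, ∠ ≈ 0.11°
|H| = 5e-05 · 1.0198 · 1.005 / (1.0308 · 1 · 1) ≈ 4.9714e-05
Gain = 20 log₁₀(4.9714e-05) ≈ -86.07 dB
∠H = (11.31° + 5.71°) − (14.04° + 0.23° + 0.11°) = 2.64°

At ω = 8 rad/s:
zero (1 + j8·0.1) = 1 + j0.8 → |·| ≈ 1.2806, ∠ ≈ 38.66°
zero (1 + j8·0.05) = 1 + j0.4 → |·| ≈ 1.077, ∠ ≈ 21.80°
pole (1 + j8·0.125) = 1 + j1 → |·| ≈ 1.4142, ∠ ≈ 45.00°
pole (1 + j8·0.002) = 1 + j0.016 → |·| ≈ 1.0001, ∠ ≈ 0.92°
pole (1 + j8·0.001) = 1 + j0.008 → |·| ≈ 1, ∠ ≈ 0.46°
|H| = 5e-05 · 1.2806 · 1.077 / (1.4142 · 1.0001 · 1) ≈ 4.8758e-05
Gain = 20 log₁₀(4.8758e-05) ≈ -86.24 dB
∠H = (38.66° + 21.80°) − (45.00° + 0.92° + 0.46°) = 14.08°

ω = 2: -86.1 dB, 2.6°; ω = 8: -86.2 dB, 14.1°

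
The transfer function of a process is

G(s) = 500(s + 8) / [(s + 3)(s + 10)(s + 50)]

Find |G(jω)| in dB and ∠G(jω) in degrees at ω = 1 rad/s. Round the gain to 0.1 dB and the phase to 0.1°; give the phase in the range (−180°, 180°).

At s = jω = j1:
zero (s+8): 8 + j1 → |·| = √(8²+1²) = √65 ≈ 8.0623, ∠ = arctan(1/8) ≈ 7.13°
pole (s+3): 3 + j1 → |·| = √(3²+1²) = √10 ≈ 3.1623, ∠ = arctan(1/3) ≈ 18.43°
pole (s+10): 10 + j1 → |·| = √(10²+1²) = √101 ≈ 10.05, ∠ = arctan(1/10) ≈ 5.71°
pole (s+50): 50 + j1 → |·| = √(50²+1²) = √2501 ≈ 50.01, ∠ = arctan(1/50) ≈ 1.15°
|G| = 500 · 8.0623 / 1589.4 ≈ 2.5363
Gain = 20 log₁₀(2.5363) ≈ 8.08 dB
∠G = 7.13° − 25.29° = -18.16°

8.1 dB, -18.2°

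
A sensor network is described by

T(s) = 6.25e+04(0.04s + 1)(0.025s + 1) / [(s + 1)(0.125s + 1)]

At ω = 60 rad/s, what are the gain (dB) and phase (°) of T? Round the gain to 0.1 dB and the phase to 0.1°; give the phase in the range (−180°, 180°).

56.2 dB, -47.8°

At ω = 60 rad/s:
zero (1 + j60·0.04) = 1 + j2.4 → |·| ≈ 2.6, ∠ ≈ 67.38°
zero (1 + j60·0.025) = 1 + j1.5 → |·| ≈ 1.8028, ∠ ≈ 56.31°
pole (1 + j60·1) = 1 + j60 → |·| ≈ 60.008, ∠ ≈ 89.05°
pole (1 + j60·0.125) = 1 + j7.5 → |·| ≈ 7.5664, ∠ ≈ 82.41°
|T| = 6.25e+04 · 2.6 · 1.8028 / (60.008 · 7.5664) ≈ 645.21
Gain = 20 log₁₀(645.21) ≈ 56.19 dB
∠T = (67.38° + 56.31°) − (89.05° + 82.41°) = -47.77°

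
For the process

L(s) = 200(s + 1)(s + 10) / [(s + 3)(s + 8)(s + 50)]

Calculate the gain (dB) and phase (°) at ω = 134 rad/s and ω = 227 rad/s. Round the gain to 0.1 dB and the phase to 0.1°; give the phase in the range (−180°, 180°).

ω = 134: 2.9 dB, -69.5°; ω = 227: -1.3 dB, -77.6°

At s = jω = j134:
zero (s+1): 1 + j134 → |·| = √(1²+134²) = √17957 ≈ 134, ∠ = arctan(134/1) ≈ 89.57°
zero (s+10): 10 + j134 → |·| = √(10²+134²) = √18056 ≈ 134.37, ∠ = arctan(134/10) ≈ 85.73°
pole (s+3): 3 + j134 → |·| = √(3²+134²) = √17965 ≈ 134.03, ∠ = arctan(134/3) ≈ 88.72°
pole (s+8): 8 + j134 → |·| = √(8²+134²) = √18020 ≈ 134.24, ∠ = arctan(134/8) ≈ 86.58°
pole (s+50): 50 + j134 → |·| = √(50²+134²) = √20456 ≈ 143.02, ∠ = arctan(134/50) ≈ 69.54°
|L| = 200 · 18006 / 2.5732e+06 ≈ 1.3995
Gain = 20 log₁₀(1.3995) ≈ 2.92 dB
∠L = 175.30° − 244.84° = -69.54°

At s = jω = j227:
zero (s+1): 1 + j227 → |·| = √(1²+227²) = √51530 ≈ 227, ∠ = arctan(227/1) ≈ 89.75°
zero (s+10): 10 + j227 → |·| = √(10²+227²) = √51629 ≈ 227.22, ∠ = arctan(227/10) ≈ 87.48°
pole (s+3): 3 + j227 → |·| = √(3²+227²) = √51538 ≈ 227.02, ∠ = arctan(227/3) ≈ 89.24°
pole (s+8): 8 + j227 → |·| = √(8²+227²) = √51593 ≈ 227.14, ∠ = arctan(227/8) ≈ 87.98°
pole (s+50): 50 + j227 → |·| = √(50²+227²) = √54029 ≈ 232.44, ∠ = arctan(227/50) ≈ 77.58°
|L| = 200 · 51579 / 1.1986e+07 ≈ 0.86065
Gain = 20 log₁₀(0.86065) ≈ -1.30 dB
∠L = 177.23° − 254.80° = -77.57°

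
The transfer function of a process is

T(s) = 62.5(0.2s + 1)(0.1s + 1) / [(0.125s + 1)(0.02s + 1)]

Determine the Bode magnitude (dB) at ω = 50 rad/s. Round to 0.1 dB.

At ω = 50 rad/s:
zero (1 + j50·0.2) = 1 + j10 → |·| ≈ 10.05, ∠ ≈ 84.29°
zero (1 + j50·0.1) = 1 + j5 → |·| ≈ 5.099, ∠ ≈ 78.69°
pole (1 + j50·0.125) = 1 + j6.25 → |·| ≈ 6.3295, ∠ ≈ 80.91°
pole (1 + j50·0.02) = 1 + j1 → |·| ≈ 1.4142, ∠ ≈ 45.00°
|T| = 62.5 · 10.05 · 5.099 / (6.3295 · 1.4142) ≈ 357.81
Gain = 20 log₁₀(357.81) ≈ 51.07 dB

51.1 dB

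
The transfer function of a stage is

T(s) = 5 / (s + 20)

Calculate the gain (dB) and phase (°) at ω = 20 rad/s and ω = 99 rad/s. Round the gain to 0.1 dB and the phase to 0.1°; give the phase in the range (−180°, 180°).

Substitute s = j20:
Numerator: 5 = 5 + j0
Denominator: (j20) + 20 = 20 + j20
|N| = √(5² + 0²) ≈ 5, ∠N ≈ 0.00°
|D| = √(20² + 20²) ≈ 28.284, ∠D ≈ 45.00°
|T| = 5 / 28.284 ≈ 0.17678
Gain = 20 log₁₀(0.17678) ≈ -15.05 dB
∠T = 0.00° − 45.00° = -45.00°

Substitute s = j99:
Numerator: 5 = 5 + j0
Denominator: (j99) + 20 = 20 + j99
|N| = √(5² + 0²) ≈ 5, ∠N ≈ 0.00°
|D| = √(20² + 99²) ≈ 101, ∠D ≈ 78.58°
|T| = 5 / 101 ≈ 0.049505
Gain = 20 log₁₀(0.049505) ≈ -26.11 dB
∠T = 0.00° − 78.58° = -78.58°

ω = 20: -15.1 dB, -45.0°; ω = 99: -26.1 dB, -78.6°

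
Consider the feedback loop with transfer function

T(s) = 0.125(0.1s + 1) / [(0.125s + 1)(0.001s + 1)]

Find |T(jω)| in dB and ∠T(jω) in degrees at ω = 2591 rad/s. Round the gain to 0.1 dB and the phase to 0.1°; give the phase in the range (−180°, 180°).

-28.9 dB, -68.9°

At ω = 2591 rad/s:
zero (1 + j2591·0.1) = 1 + j259.1 → |·| ≈ 259.1, ∠ ≈ 89.78°
pole (1 + j2591·0.125) = 1 + j323.875 → |·| ≈ 323.88, ∠ ≈ 89.82°
pole (1 + j2591·0.001) = 1 + j2.591 → |·| ≈ 2.7773, ∠ ≈ 68.90°
|T| = 0.125 · 259.1 / (323.88 · 2.7773) ≈ 0.036006
Gain = 20 log₁₀(0.036006) ≈ -28.87 dB
∠T = (89.78°) − (89.82° + 68.90°) = -68.94°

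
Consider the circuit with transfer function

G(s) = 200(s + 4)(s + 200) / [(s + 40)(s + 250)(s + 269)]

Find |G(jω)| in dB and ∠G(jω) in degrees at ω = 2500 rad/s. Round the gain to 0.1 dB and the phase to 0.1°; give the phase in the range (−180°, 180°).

-22.0 dB, -81.9°

At s = jω = j2500:
zero (s+4): 4 + j2500 → |·| = √(4²+2500²) = √6250016 ≈ 2500, ∠ = arctan(2500/4) ≈ 89.91°
zero (s+200): 200 + j2500 → |·| = √(200²+2500²) = √6290000 ≈ 2508, ∠ = arctan(2500/200) ≈ 85.43°
pole (s+40): 40 + j2500 → |·| = √(40²+2500²) = √6251600 ≈ 2500.3, ∠ = arctan(2500/40) ≈ 89.08°
pole (s+250): 250 + j2500 → |·| = √(250²+2500²) = √6312500 ≈ 2512.5, ∠ = arctan(2500/250) ≈ 84.29°
pole (s+269): 269 + j2500 → |·| = √(269²+2500²) = √6322361 ≈ 2514.4, ∠ = arctan(2500/269) ≈ 83.86°
|G| = 200 · 6.27e+06 / 1.5795e+10 ≈ 0.079392
Gain = 20 log₁₀(0.079392) ≈ -22.00 dB
∠G = 175.34° − 257.23° = -81.89°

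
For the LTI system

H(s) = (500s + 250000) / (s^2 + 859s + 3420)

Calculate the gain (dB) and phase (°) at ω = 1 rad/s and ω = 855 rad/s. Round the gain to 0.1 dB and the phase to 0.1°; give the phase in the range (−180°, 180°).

Substitute s = j1:
Numerator: 500(j1) + 250000 = 250000 + j500
Denominator: (j1)^2 + 859(j1) + 3420 = 3419 + j859
|N| = √(250000² + 500²) ≈ 2.5e+05, ∠N ≈ 0.11°
|D| = √(3419² + 859²) ≈ 3525.3, ∠D ≈ 14.10°
|H| = 2.5e+05 / 3525.3 ≈ 70.916
Gain = 20 log₁₀(70.916) ≈ 37.01 dB
∠H = 0.11° − 14.10° = -13.99°

Substitute s = j855:
Numerator: 500(j855) + 250000 = 250000 + j427500
Denominator: (j855)^2 + 859(j855) + 3420 = -727605 + j734445
|N| = √(250000² + 427500²) ≈ 4.9523e+05, ∠N ≈ 59.68°
|D| = √(727605² + 734445²) ≈ 1.0338e+06, ∠D ≈ 134.73°
|H| = 4.9523e+05 / 1.0338e+06 ≈ 0.47904
Gain = 20 log₁₀(0.47904) ≈ -6.39 dB
∠H = 59.68° − 134.73° = -75.05°

ω = 1: 37.0 dB, -14.0°; ω = 855: -6.4 dB, -75.1°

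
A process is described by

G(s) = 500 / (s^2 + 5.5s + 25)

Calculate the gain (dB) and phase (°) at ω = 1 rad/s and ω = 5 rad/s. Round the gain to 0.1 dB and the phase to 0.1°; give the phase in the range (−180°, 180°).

ω = 1: 26.2 dB, -12.9°; ω = 5: 25.2 dB, -90.0°

At s = jω = j1:
quadratic: (j1)² + 5.5·j1 + 25 = 24 + j5.5 → |·| ≈ 24.622, ∠ ≈ 12.91°
|G| = 500 / 24.622 ≈ 20.307
Gain = 20 log₁₀(20.307) ≈ 26.15 dB
∠G = 0.00° − 12.91° = -12.91°

At s = jω = j5:
quadratic: (j5)² + 5.5·j5 + 25 = 0 + j27.5 → |·| ≈ 27.5, ∠ ≈ 90.00°
|G| = 500 / 27.5 ≈ 18.182
Gain = 20 log₁₀(18.182) ≈ 25.19 dB
∠G = 0.00° − 90.00° = -90.00°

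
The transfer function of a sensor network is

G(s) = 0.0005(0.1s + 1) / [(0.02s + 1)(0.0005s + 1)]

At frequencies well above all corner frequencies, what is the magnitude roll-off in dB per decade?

Each pole contributes −20 dB/decade at high frequency; each zero contributes +20 dB/decade.
Net: 1 zero(s) − 2 pole(s) → -20 dB/decade.

-20 dB/decade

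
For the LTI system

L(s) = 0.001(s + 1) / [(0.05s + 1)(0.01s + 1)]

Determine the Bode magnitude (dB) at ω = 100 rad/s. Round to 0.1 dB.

At ω = 100 rad/s:
zero (1 + j100·1) = 1 + j100 → |·| ≈ 100, ∠ ≈ 89.43°
pole (1 + j100·0.05) = 1 + j5 → |·| ≈ 5.099, ∠ ≈ 78.69°
pole (1 + j100·0.01) = 1 + j1 → |·| ≈ 1.4142, ∠ ≈ 45.00°
|L| = 0.001 · 100 / (5.099 · 1.4142) ≈ 0.013868
Gain = 20 log₁₀(0.013868) ≈ -37.16 dB

-37.2 dB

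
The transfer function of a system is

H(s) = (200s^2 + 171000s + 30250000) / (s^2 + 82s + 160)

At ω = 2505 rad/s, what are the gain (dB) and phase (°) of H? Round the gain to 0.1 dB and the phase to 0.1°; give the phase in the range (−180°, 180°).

46.3 dB, -17.4°

Substitute s = j2505:
Numerator: 200(j2505)^2 + 171000(j2505) + 30250000 = -1224755000 + j428355000
Denominator: (j2505)^2 + 82(j2505) + 160 = -6274865 + j205410
|N| = √(1224755000² + 428355000²) ≈ 1.2975e+09, ∠N ≈ 160.72°
|D| = √(6274865² + 205410²) ≈ 6.2782e+06, ∠D ≈ 178.13°
|H| = 1.2975e+09 / 6.2782e+06 ≈ 206.67
Gain = 20 log₁₀(206.67) ≈ 46.31 dB
∠H = 160.72° − 178.13° = -17.41°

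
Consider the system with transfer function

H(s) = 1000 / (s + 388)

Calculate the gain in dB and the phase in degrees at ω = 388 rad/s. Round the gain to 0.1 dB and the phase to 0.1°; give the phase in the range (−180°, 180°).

5.2 dB, -45.0°

At s = jω = j388:
pole (s+388): 388 + j388 → |·| = √(388²+388²) = √301088 ≈ 548.71, ∠ = arctan(388/388) ≈ 45.00°
|H| = 1000 / 548.71 ≈ 1.8225
Gain = 20 log₁₀(1.8225) ≈ 5.21 dB
∠H = 0.00° − 45.00° = -45.00°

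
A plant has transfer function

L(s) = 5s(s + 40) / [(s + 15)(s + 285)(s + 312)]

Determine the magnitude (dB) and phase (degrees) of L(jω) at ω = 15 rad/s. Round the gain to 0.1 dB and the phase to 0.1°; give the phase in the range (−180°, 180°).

At s = jω = j15:
zero (s+40): 40 + j15 → |·| = √(40²+15²) = √1825 ≈ 42.72, ∠ = arctan(15/40) ≈ 20.56°
zero at origin: s = j15 → |·| = 15, ∠ = 90.00°
pole (s+15): 15 + j15 → |·| = √(15²+15²) = √450 ≈ 21.213, ∠ = arctan(15/15) ≈ 45.00°
pole (s+285): 285 + j15 → |·| = √(285²+15²) = √81450 ≈ 285.39, ∠ = arctan(15/285) ≈ 3.01°
pole (s+312): 312 + j15 → |·| = √(312²+15²) = √97569 ≈ 312.36, ∠ = arctan(15/312) ≈ 2.75°
|L| = 5 · 640.8 / 1.891e+06 ≈ 0.0016943
Gain = 20 log₁₀(0.0016943) ≈ -55.42 dB
∠L = 110.56° − 50.76° = 59.80°

-55.4 dB, 59.8°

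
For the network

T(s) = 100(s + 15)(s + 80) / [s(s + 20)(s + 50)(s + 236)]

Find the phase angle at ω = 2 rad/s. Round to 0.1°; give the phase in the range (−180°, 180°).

At s = jω = j2:
zero (s+15): 15 + j2 → |·| = √(15²+2²) = √229 ≈ 15.133, ∠ = arctan(2/15) ≈ 7.59°
zero (s+80): 80 + j2 → |·| = √(80²+2²) = √6404 ≈ 80.025, ∠ = arctan(2/80) ≈ 1.43°
pole (s+20): 20 + j2 → |·| = √(20²+2²) = √404 ≈ 20.1, ∠ = arctan(2/20) ≈ 5.71°
pole (s+50): 50 + j2 → |·| = √(50²+2²) = √2504 ≈ 50.04, ∠ = arctan(2/50) ≈ 2.29°
pole (s+236): 236 + j2 → |·| = √(236²+2²) = √55700 ≈ 236.01, ∠ = arctan(2/236) ≈ 0.49°
pole at origin: |s| = 2, ∠ = 90.00° (in denominator)
∠T = 9.02° − 98.49° = -89.47°

-89.5°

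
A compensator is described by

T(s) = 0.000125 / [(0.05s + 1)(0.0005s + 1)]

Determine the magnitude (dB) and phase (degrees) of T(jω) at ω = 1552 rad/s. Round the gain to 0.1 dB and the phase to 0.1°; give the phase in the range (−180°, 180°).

-117.9 dB, -127.1°

At ω = 1552 rad/s:
pole (1 + j1552·0.05) = 1 + j77.6 → |·| ≈ 77.606, ∠ ≈ 89.26°
pole (1 + j1552·0.0005) = 1 + j0.776 → |·| ≈ 1.2658, ∠ ≈ 37.81°
|T| = 0.000125 · 1 / (77.606 · 1.2658) ≈ 1.2725e-06
Gain = 20 log₁₀(1.2725e-06) ≈ -117.91 dB
∠T = (0°) − (89.26° + 37.81°) = -127.07°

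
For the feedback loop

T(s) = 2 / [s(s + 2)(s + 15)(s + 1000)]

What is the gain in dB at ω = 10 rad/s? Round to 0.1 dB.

-119.3 dB

At s = jω = j10:
pole (s+2): 2 + j10 → |·| = √(2²+10²) = √104 ≈ 10.198, ∠ = arctan(10/2) ≈ 78.69°
pole (s+15): 15 + j10 → |·| = √(15²+10²) = √325 ≈ 18.028, ∠ = arctan(10/15) ≈ 33.69°
pole (s+1000): 1000 + j10 → |·| = √(1000²+10²) = √1000100 ≈ 1000, ∠ = arctan(10/1000) ≈ 0.57°
pole at origin: |s| = 10, ∠ = 90.00° (in denominator)
|T| = 2 / 1.8385e+06 ≈ 1.0878e-06
Gain = 20 log₁₀(1.0878e-06) ≈ -119.27 dB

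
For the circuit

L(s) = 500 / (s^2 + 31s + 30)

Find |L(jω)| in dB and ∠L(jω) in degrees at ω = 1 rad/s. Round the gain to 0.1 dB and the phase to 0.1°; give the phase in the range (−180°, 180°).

Substitute s = j1:
Numerator: 500 = 500 + j0
Denominator: (j1)^2 + 31(j1) + 30 = 29 + j31
|N| = √(500² + 0²) ≈ 500, ∠N ≈ 0.00°
|D| = √(29² + 31²) ≈ 42.45, ∠D ≈ 46.91°
|L| = 500 / 42.45 ≈ 11.779
Gain = 20 log₁₀(11.779) ≈ 21.42 dB
∠L = 0.00° − 46.91° = -46.91°

21.4 dB, -46.9°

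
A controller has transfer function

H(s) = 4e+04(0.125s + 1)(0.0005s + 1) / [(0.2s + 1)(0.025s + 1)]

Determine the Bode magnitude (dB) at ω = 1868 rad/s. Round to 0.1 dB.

57.3 dB

At ω = 1868 rad/s:
zero (1 + j1868·0.125) = 1 + j233.5 → |·| ≈ 233.5, ∠ ≈ 89.75°
zero (1 + j1868·0.0005) = 1 + j0.934 → |·| ≈ 1.3683, ∠ ≈ 43.05°
pole (1 + j1868·0.2) = 1 + j373.6 → |·| ≈ 373.6, ∠ ≈ 89.85°
pole (1 + j1868·0.025) = 1 + j46.7 → |·| ≈ 46.711, ∠ ≈ 88.77°
|H| = 4e+04 · 233.5 · 1.3683 / (373.6 · 46.711) ≈ 732.32
Gain = 20 log₁₀(732.32) ≈ 57.29 dB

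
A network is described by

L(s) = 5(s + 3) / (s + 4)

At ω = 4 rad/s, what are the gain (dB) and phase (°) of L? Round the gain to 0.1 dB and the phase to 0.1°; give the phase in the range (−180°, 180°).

At s = jω = j4:
zero (s+3): 3 + j4 → |·| = √(3²+4²) = √25 ≈ 5, ∠ = arctan(4/3) ≈ 53.13°
pole (s+4): 4 + j4 → |·| = √(4²+4²) = √32 ≈ 5.6569, ∠ = arctan(4/4) ≈ 45.00°
|L| = 5 · 5 / 5.6569 ≈ 4.4194
Gain = 20 log₁₀(4.4194) ≈ 12.91 dB
∠L = 53.13° − 45.00° = 8.13°

12.9 dB, 8.1°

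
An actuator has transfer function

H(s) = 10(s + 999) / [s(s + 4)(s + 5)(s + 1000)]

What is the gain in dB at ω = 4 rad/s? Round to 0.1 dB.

-23.2 dB

At s = jω = j4:
zero (s+999): 999 + j4 → |·| = √(999²+4²) = √998017 ≈ 999.01, ∠ = arctan(4/999) ≈ 0.23°
pole (s+4): 4 + j4 → |·| = √(4²+4²) = √32 ≈ 5.6569, ∠ = arctan(4/4) ≈ 45.00°
pole (s+5): 5 + j4 → |·| = √(5²+4²) = √41 ≈ 6.4031, ∠ = arctan(4/5) ≈ 38.66°
pole (s+1000): 1000 + j4 → |·| = √(1000²+4²) = √1000016 ≈ 1000, ∠ = arctan(4/1000) ≈ 0.23°
pole at origin: |s| = 4, ∠ = 90.00° (in denominator)
|H| = 10 · 999.01 / 1.4489e+05 ≈ 0.06895
Gain = 20 log₁₀(0.06895) ≈ -23.23 dB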